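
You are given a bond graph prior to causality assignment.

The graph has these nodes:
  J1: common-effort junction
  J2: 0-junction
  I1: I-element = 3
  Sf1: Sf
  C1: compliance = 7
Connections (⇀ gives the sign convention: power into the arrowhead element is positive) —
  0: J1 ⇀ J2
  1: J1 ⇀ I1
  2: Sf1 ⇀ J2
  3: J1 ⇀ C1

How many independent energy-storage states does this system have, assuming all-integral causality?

b2 |Sf1  (Sf1: flow source, stroke at near end)
b0 |J2  (only one effort-in slot at J2)
b1 |I1  (I1 outputs flow p/I1)
b3 |J1  (only one effort-in slot at J1)

2  (C1, I1 all integral)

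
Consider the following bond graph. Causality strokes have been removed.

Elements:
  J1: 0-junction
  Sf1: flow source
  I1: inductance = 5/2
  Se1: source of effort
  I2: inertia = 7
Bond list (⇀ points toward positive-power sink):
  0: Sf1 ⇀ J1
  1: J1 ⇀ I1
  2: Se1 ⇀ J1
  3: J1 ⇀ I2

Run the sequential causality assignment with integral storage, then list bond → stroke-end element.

#0 →Sf1
#1 →I1
#2 →J1
#3 →I2

#0 stroke→Sf1  (Sf1 fixes flow; stroke at Sf1)
#2 stroke→J1  (Se1 fixes effort; stroke away)
#1 stroke→I1  (J1 effort already set via bond 2)
#3 stroke→I2  (J1: bond 2 brought effort, rest push out)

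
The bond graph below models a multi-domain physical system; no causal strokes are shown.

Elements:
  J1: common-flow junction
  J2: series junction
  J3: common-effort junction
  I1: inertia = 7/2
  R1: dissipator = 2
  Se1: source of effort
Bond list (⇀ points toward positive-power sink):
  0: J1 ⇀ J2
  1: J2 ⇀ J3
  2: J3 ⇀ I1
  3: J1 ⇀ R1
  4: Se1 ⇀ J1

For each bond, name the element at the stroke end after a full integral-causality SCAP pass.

b4 |J1  (Se1: effort source, stroke at far end)
b2 |I1  (I1 integral (f out))
b1 |J3  (only one effort-in slot at J3)
b0 |J2  (J2: bond 1 brought flow, rest push out)
b3 |J1  (J1: bond 0 brought flow, rest push out)

#0 →J2
#1 →J3
#2 →I1
#3 →J1
#4 →J1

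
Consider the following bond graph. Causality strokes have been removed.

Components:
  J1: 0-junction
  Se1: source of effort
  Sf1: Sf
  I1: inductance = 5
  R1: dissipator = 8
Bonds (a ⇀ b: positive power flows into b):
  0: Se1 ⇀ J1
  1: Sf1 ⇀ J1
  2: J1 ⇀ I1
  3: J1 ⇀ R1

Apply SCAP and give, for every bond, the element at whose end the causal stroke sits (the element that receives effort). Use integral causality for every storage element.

#0 stroke at J1  (Se1 fixes effort; stroke away)
#1 stroke at Sf1  (source Sf1 imposes f)
#2 stroke at I1  (J1 effort already set via bond 0)
#3 stroke at R1  (J1 effort already set via bond 0)

#0 |J1
#1 |Sf1
#2 |I1
#3 |R1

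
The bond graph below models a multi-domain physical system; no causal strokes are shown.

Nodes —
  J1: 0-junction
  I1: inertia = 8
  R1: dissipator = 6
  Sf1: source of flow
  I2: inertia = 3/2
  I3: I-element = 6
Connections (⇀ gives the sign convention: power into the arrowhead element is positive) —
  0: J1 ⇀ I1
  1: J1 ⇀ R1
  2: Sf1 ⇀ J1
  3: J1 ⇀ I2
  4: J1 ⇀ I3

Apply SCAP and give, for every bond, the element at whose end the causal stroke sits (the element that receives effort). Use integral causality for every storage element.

β2 stroke→Sf1  (Sf1 (Sf) sets flow on bond)
β0 stroke→I1  (I1: I, integral causality)
β3 stroke→I2  (prefer integral on I2)
β4 stroke→I3  (I3 outputs flow p/I3)
β1 stroke→J1  (closing 0-jn rule on J1)

bond 0 stroke at I1
bond 1 stroke at J1
bond 2 stroke at Sf1
bond 3 stroke at I2
bond 4 stroke at I3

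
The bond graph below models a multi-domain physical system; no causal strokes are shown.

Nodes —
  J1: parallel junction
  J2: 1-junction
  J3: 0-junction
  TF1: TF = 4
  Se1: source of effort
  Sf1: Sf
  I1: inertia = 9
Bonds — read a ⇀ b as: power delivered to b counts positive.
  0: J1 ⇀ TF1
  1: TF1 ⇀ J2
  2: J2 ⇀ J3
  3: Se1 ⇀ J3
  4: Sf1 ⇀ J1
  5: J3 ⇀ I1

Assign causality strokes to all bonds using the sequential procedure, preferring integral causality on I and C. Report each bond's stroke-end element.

b3 stroke→J3  (Se1 fixes effort; stroke away)
b4 stroke→Sf1  (source Sf1 imposes f)
b0 stroke→J1  (J1 needs exactly one e-in)
b2 stroke→J2  (J3: bond 3 brought effort, rest push out)
b5 stroke→I1  (common-e at J3 fixed by 3)
b1 stroke→TF1  (TF TF1: opposite of bond 0)

b0 |J1
b1 |TF1
b2 |J2
b3 |J3
b4 |Sf1
b5 |I1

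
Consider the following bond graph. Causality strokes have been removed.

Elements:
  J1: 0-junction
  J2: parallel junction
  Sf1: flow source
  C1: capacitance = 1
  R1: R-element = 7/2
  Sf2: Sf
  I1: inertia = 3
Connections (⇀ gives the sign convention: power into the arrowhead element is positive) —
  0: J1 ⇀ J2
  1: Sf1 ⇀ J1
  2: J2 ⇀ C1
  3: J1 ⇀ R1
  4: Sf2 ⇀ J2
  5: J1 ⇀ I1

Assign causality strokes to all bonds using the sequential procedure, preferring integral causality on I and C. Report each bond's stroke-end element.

#1 →Sf1  (Sf1 (Sf) sets flow on bond)
#4 →Sf2  (Sf2: flow source, stroke at near end)
#2 →J2  (C1: C, integral causality)
#0 →J1  (0-jn J2 has e-setter on 2)
#3 →R1  (common-e at J1 fixed by 0)
#5 →I1  (J1 effort already set via bond 0)

b0 |J1
b1 |Sf1
b2 |J2
b3 |R1
b4 |Sf2
b5 |I1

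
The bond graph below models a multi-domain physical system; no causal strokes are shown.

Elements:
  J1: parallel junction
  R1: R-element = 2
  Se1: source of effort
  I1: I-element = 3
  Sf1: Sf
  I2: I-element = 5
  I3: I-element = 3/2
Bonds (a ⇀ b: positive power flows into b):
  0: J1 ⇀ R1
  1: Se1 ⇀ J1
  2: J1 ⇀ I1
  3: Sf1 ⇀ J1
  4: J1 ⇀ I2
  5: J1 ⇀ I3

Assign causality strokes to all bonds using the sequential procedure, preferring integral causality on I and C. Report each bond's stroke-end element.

β0 stroke at R1
β1 stroke at J1
β2 stroke at I1
β3 stroke at Sf1
β4 stroke at I2
β5 stroke at I3

b1 |J1  (source Se1 imposes e)
b3 |Sf1  (Sf1 (Sf) sets flow on bond)
b0 |R1  (J1 effort already set via bond 1)
b2 |I1  (common-e at J1 fixed by 1)
b4 |I2  (J1 effort already set via bond 1)
b5 |I3  (J1: bond 1 brought effort, rest push out)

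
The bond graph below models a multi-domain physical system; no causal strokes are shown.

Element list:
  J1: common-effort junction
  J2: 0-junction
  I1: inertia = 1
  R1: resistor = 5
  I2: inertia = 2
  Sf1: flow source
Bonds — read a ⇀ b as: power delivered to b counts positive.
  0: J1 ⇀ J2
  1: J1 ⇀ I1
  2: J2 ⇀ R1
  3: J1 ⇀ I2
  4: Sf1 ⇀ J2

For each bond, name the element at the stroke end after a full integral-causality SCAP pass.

#4 stroke at Sf1  (Sf1 fixes flow; stroke at Sf1)
#1 stroke at I1  (I1 outputs flow p/I1)
#3 stroke at I2  (prefer integral on I2)
#0 stroke at J1  (J1: last free bond brings effort in)
#2 stroke at J2  (closing 0-jn rule on J2)

b0 stroke at J1
b1 stroke at I1
b2 stroke at J2
b3 stroke at I2
b4 stroke at Sf1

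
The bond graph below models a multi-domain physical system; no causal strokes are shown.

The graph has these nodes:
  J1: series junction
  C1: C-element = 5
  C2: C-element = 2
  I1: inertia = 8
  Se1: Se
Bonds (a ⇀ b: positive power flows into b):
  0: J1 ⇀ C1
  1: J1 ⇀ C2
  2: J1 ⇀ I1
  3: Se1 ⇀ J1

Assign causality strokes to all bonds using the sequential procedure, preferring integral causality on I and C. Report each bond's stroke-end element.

b0 stroke at J1
b1 stroke at J1
b2 stroke at I1
b3 stroke at J1

β3 |J1  (source Se1 imposes e)
β0 |J1  (C1 outputs effort q/C1)
β1 |J1  (C2 integral (e out))
β2 |I1  (J1: last free bond brings flow in)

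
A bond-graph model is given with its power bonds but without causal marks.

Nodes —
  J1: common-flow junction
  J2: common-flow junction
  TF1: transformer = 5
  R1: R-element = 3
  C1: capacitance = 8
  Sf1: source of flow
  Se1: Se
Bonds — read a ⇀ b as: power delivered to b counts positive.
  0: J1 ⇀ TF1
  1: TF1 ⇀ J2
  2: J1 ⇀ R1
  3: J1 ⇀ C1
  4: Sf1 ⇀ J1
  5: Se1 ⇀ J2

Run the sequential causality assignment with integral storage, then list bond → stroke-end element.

b0 |J1
b1 |TF1
b2 |J1
b3 |J1
b4 |Sf1
b5 |J2

β4 |Sf1  (source Sf1 imposes f)
β5 |J2  (Se1 fixes effort; stroke away)
β0 |J1  (common-f at J1 fixed by 4)
β2 |J1  (common-f at J1 fixed by 4)
β3 |J1  (common-f at J1 fixed by 4)
β1 |TF1  (J2: last free bond brings flow in)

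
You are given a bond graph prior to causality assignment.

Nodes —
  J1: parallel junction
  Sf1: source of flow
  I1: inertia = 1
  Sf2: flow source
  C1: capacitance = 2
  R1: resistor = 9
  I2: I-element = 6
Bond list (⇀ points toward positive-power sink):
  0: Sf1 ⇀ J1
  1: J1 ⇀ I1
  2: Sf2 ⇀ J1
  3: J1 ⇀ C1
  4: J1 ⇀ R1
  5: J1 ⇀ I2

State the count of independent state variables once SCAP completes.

#0 |Sf1  (Sf1: flow source, stroke at near end)
#2 |Sf2  (Sf2 fixes flow; stroke at Sf2)
#1 |I1  (I1: I, integral causality)
#3 |J1  (prefer integral on C1)
#4 |R1  (J1: bond 3 brought effort, rest push out)
#5 |I2  (common-e at J1 fixed by 3)

3  (C1, I1, I2 all integral)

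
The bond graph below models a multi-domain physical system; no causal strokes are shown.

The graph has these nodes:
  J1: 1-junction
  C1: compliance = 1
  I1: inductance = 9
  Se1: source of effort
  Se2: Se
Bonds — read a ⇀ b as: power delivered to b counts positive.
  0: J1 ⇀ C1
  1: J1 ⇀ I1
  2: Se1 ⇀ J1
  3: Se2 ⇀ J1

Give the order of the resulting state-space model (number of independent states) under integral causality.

2  (C1, I1 all integral)

bond 2 stroke→J1  (source Se1 imposes e)
bond 3 stroke→J1  (Se2 fixes effort; stroke away)
bond 0 stroke→J1  (C1: C, integral causality)
bond 1 stroke→I1  (closing 1-jn rule on J1)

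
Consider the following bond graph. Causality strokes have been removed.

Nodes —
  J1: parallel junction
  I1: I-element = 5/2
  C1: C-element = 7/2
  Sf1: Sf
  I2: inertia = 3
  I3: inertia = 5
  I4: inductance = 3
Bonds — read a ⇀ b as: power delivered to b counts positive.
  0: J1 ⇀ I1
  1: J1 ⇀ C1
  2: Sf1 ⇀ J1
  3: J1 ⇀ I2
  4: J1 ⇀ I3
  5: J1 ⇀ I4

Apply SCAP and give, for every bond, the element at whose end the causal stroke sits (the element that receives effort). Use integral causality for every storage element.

#2 →Sf1  (source Sf1 imposes f)
#0 →I1  (prefer integral on I1)
#1 →J1  (prefer integral on C1)
#3 →I2  (J1 effort already set via bond 1)
#4 →I3  (J1 effort already set via bond 1)
#5 →I4  (J1 effort already set via bond 1)

b0 stroke→I1
b1 stroke→J1
b2 stroke→Sf1
b3 stroke→I2
b4 stroke→I3
b5 stroke→I4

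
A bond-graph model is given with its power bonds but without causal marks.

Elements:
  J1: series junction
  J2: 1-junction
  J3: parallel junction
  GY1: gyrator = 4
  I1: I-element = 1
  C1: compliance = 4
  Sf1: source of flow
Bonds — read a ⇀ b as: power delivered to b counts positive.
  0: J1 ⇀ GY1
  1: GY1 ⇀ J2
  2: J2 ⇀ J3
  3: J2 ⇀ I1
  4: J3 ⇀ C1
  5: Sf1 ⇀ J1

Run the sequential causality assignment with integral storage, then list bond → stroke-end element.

#5 |Sf1  (Sf1 fixes flow; stroke at Sf1)
#0 |J1  (J1: bond 5 brought flow, rest push out)
#1 |J2  (GY1: gyrator matches bond 0)
#3 |I1  (prefer integral on I1)
#2 |J2  (J2 flow already set via bond 3)
#4 |J3  (only one effort-in slot at J3)

b0 stroke at J1
b1 stroke at J2
b2 stroke at J2
b3 stroke at I1
b4 stroke at J3
b5 stroke at Sf1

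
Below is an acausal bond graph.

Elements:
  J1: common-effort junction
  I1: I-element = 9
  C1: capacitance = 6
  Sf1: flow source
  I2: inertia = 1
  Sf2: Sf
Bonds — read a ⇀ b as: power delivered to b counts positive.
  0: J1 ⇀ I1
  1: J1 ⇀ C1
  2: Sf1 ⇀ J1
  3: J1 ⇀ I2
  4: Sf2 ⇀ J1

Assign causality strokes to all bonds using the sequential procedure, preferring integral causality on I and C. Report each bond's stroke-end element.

β0 →I1
β1 →J1
β2 →Sf1
β3 →I2
β4 →Sf2

β2 stroke→Sf1  (source Sf1 imposes f)
β4 stroke→Sf2  (source Sf2 imposes f)
β0 stroke→I1  (I1: I, integral causality)
β1 stroke→J1  (C1 outputs effort q/C1)
β3 stroke→I2  (0-jn J1 has e-setter on 1)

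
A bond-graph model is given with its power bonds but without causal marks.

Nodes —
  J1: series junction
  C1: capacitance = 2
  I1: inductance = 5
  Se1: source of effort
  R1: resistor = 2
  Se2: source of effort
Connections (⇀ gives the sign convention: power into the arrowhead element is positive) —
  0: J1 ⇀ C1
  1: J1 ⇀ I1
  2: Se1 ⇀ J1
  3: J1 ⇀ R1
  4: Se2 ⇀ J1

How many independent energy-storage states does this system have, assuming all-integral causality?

bond 2 |J1  (Se1 fixes effort; stroke away)
bond 4 |J1  (Se2 fixes effort; stroke away)
bond 0 |J1  (C1: C, integral causality)
bond 1 |I1  (I1 outputs flow p/I1)
bond 3 |J1  (J1 flow already set via bond 1)

2  (C1, I1 all integral)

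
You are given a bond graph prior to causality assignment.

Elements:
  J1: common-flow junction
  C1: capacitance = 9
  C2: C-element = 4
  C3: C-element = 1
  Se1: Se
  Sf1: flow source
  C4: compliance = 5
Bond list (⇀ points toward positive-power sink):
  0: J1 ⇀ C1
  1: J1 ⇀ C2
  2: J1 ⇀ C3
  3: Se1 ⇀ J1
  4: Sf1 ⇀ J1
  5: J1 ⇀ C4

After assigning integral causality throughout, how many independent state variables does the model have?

#3 stroke at J1  (Se1 (Se) sets effort on bond)
#4 stroke at Sf1  (Sf1 (Sf) sets flow on bond)
#0 stroke at J1  (J1 flow already set via bond 4)
#1 stroke at J1  (J1: bond 4 brought flow, rest push out)
#2 stroke at J1  (J1 flow already set via bond 4)
#5 stroke at J1  (common-f at J1 fixed by 4)

4  (C1, C2, C3, C4 all integral)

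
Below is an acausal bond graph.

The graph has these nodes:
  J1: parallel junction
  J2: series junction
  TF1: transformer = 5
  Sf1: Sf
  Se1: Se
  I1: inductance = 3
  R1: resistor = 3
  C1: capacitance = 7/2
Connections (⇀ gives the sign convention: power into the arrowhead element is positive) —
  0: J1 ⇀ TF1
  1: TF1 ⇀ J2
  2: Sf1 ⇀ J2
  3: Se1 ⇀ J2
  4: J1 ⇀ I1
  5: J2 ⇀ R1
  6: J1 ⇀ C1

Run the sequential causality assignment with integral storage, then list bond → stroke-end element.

β0 |TF1
β1 |J2
β2 |Sf1
β3 |J2
β4 |I1
β5 |J2
β6 |J1

#2 stroke at Sf1  (Sf1 (Sf) sets flow on bond)
#3 stroke at J2  (Se1: effort source, stroke at far end)
#1 stroke at J2  (J2: bond 2 brought flow, rest push out)
#5 stroke at J2  (common-f at J2 fixed by 2)
#0 stroke at TF1  (TF1: transformer flips bond 1)
#4 stroke at I1  (I1 integral (f out))
#6 stroke at J1  (J1: last free bond brings effort in)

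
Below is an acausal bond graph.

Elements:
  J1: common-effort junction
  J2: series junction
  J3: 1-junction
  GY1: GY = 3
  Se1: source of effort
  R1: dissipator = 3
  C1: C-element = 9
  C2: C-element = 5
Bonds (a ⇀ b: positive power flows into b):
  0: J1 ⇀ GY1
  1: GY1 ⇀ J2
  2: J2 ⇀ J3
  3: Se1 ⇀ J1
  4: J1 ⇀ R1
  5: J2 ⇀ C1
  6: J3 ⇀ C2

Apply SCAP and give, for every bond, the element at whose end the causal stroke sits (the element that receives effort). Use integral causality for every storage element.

b0 →GY1
b1 →GY1
b2 →J2
b3 →J1
b4 →R1
b5 →J2
b6 →J3

bond 3 →J1  (source Se1 imposes e)
bond 0 →GY1  (J1: bond 3 brought effort, rest push out)
bond 4 →R1  (J1: bond 3 brought effort, rest push out)
bond 1 →GY1  (through GY1, causality inverts; strokes same side of GY1)
bond 2 →J2  (common-f at J2 fixed by 1)
bond 5 →J2  (common-f at J2 fixed by 1)
bond 6 →J3  (J3 flow already set via bond 2)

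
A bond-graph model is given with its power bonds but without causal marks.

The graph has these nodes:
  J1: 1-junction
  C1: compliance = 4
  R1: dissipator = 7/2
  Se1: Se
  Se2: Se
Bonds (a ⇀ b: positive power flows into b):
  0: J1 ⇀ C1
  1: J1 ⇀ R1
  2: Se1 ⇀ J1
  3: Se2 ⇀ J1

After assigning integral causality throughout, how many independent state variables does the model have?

1  (C1 all integral)

bond 2 →J1  (source Se1 imposes e)
bond 3 →J1  (source Se2 imposes e)
bond 0 →J1  (C1 integral (e out))
bond 1 →R1  (J1 needs exactly one f-in)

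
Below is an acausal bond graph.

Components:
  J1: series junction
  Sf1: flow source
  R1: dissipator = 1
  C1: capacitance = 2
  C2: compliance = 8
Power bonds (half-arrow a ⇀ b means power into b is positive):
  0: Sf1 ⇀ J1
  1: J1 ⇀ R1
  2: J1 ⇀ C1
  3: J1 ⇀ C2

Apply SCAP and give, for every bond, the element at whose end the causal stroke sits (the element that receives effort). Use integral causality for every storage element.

bond 0 stroke at Sf1
bond 1 stroke at J1
bond 2 stroke at J1
bond 3 stroke at J1

β0 |Sf1  (Sf1: flow source, stroke at near end)
β1 |J1  (J1: bond 0 brought flow, rest push out)
β2 |J1  (J1 flow already set via bond 0)
β3 |J1  (common-f at J1 fixed by 0)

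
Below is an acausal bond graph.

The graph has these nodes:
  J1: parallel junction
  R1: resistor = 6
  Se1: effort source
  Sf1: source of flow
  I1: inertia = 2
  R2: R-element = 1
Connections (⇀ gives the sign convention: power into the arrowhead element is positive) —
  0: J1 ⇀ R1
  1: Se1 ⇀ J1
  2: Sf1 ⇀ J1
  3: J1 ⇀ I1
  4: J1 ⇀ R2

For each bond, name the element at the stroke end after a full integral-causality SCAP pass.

bond 0 stroke at R1
bond 1 stroke at J1
bond 2 stroke at Sf1
bond 3 stroke at I1
bond 4 stroke at R2

β1 |J1  (Se1: effort source, stroke at far end)
β2 |Sf1  (Sf1 fixes flow; stroke at Sf1)
β0 |R1  (common-e at J1 fixed by 1)
β3 |I1  (J1 effort already set via bond 1)
β4 |R2  (common-e at J1 fixed by 1)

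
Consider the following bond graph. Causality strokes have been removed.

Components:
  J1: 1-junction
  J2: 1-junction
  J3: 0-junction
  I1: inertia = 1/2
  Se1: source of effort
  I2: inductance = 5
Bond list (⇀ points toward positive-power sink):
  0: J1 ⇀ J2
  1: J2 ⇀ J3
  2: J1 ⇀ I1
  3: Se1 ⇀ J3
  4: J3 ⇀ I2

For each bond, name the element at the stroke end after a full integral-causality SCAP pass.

#3 →J3  (Se1 fixes effort; stroke away)
#1 →J2  (J3 effort already set via bond 3)
#4 →I2  (J3: bond 3 brought effort, rest push out)
#0 →J1  (J2 needs exactly one f-in)
#2 →I1  (closing 1-jn rule on J1)

#0 →J1
#1 →J2
#2 →I1
#3 →J3
#4 →I2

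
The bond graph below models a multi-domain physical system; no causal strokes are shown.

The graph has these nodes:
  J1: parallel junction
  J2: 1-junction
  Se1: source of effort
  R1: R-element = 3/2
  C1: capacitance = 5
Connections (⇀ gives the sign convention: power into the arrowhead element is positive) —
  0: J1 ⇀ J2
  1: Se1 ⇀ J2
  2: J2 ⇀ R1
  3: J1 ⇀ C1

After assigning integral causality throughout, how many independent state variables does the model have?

b1 |J2  (source Se1 imposes e)
b3 |J1  (C1 integral (e out))
b0 |J2  (J1: bond 3 brought effort, rest push out)
b2 |R1  (J2 needs exactly one f-in)

1  (C1 all integral)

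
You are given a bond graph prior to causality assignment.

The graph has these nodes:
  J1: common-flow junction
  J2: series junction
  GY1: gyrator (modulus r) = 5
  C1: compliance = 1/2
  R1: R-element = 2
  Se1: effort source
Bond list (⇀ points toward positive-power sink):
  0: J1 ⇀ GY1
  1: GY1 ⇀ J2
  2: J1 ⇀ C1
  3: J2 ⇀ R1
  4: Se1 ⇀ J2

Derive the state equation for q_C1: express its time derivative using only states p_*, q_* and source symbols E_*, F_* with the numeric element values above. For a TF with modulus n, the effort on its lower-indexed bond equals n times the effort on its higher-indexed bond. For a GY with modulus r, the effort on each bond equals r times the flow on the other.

dq_C1/dt = -E_Se1/5 - 4*q_C1/25

β4 stroke→J2  (Se1 fixes effort; stroke away)
β2 stroke→J1  (prefer integral on C1)
β0 stroke→GY1  (J1: last free bond brings flow in)
β1 stroke→GY1  (GY1 both-in/both-out from 0)
β3 stroke→J2  (1-jn J2 has f-setter on 1)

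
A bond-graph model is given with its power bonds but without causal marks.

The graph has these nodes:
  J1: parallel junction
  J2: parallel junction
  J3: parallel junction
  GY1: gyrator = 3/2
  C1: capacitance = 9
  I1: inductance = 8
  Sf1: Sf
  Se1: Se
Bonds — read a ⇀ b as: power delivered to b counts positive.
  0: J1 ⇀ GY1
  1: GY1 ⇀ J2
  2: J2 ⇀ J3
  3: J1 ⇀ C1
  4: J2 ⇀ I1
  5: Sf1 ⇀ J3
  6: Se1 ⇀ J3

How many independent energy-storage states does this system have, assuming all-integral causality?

2  (C1, I1 all integral)

bond 5 →Sf1  (Sf1 fixes flow; stroke at Sf1)
bond 6 →J3  (Se1: effort source, stroke at far end)
bond 2 →J2  (0-jn J3 has e-setter on 6)
bond 1 →GY1  (0-jn J2 has e-setter on 2)
bond 4 →I1  (0-jn J2 has e-setter on 2)
bond 0 →GY1  (through GY1, causality inverts; strokes same side of GY1)
bond 3 →J1  (only one effort-in slot at J1)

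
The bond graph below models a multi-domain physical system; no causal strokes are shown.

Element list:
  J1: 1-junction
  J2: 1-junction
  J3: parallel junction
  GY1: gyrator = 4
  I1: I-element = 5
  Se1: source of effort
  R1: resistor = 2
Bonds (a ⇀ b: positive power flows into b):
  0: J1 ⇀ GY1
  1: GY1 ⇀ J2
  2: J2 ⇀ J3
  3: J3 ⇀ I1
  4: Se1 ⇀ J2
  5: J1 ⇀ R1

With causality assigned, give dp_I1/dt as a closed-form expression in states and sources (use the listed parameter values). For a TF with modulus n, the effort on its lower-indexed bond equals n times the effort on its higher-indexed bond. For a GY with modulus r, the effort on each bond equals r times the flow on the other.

bond 4 stroke→J2  (Se1: effort source, stroke at far end)
bond 3 stroke→I1  (I1 integral (f out))
bond 2 stroke→J3  (J3 needs exactly one e-in)
bond 1 stroke→J2  (1-jn J2 has f-setter on 2)
bond 0 stroke→J1  (GY1 both-in/both-out from 1)
bond 5 stroke→R1  (J1 needs exactly one f-in)

dp_I1/dt = E_Se1 - 8*p_I1/5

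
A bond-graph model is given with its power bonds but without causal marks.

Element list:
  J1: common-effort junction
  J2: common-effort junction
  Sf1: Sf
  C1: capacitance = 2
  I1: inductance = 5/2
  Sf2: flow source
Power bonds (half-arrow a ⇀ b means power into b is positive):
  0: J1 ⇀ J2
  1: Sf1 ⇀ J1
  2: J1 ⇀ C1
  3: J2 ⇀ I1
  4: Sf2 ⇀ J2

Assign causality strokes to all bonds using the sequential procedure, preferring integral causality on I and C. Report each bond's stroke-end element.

bond 1 stroke→Sf1  (Sf1 (Sf) sets flow on bond)
bond 4 stroke→Sf2  (Sf2: flow source, stroke at near end)
bond 2 stroke→J1  (C1: C, integral causality)
bond 0 stroke→J2  (common-e at J1 fixed by 2)
bond 3 stroke→I1  (J2 effort already set via bond 0)

β0 stroke at J2
β1 stroke at Sf1
β2 stroke at J1
β3 stroke at I1
β4 stroke at Sf2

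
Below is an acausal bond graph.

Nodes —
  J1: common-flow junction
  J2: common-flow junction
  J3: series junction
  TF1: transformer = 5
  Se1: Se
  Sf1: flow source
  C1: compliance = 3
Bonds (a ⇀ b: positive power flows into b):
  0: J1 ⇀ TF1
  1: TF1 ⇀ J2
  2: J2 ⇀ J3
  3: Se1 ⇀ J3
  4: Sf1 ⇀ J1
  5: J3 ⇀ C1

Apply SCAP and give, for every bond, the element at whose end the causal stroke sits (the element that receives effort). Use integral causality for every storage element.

bond 0 |J1
bond 1 |TF1
bond 2 |J2
bond 3 |J3
bond 4 |Sf1
bond 5 |J3

#3 →J3  (Se1 fixes effort; stroke away)
#4 →Sf1  (Sf1: flow source, stroke at near end)
#0 →J1  (J1: bond 4 brought flow, rest push out)
#1 →TF1  (TF1 one-in-one-out from 0)
#2 →J2  (common-f at J2 fixed by 1)
#5 →J3  (J3 flow already set via bond 2)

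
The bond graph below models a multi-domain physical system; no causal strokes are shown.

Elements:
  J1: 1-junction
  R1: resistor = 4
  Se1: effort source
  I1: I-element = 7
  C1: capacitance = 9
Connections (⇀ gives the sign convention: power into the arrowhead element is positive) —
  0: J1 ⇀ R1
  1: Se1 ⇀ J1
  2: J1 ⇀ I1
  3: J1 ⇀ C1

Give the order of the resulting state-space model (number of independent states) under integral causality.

2  (C1, I1 all integral)

#1 |J1  (source Se1 imposes e)
#2 |I1  (I1: I, integral causality)
#0 |J1  (J1: bond 2 brought flow, rest push out)
#3 |J1  (J1 flow already set via bond 2)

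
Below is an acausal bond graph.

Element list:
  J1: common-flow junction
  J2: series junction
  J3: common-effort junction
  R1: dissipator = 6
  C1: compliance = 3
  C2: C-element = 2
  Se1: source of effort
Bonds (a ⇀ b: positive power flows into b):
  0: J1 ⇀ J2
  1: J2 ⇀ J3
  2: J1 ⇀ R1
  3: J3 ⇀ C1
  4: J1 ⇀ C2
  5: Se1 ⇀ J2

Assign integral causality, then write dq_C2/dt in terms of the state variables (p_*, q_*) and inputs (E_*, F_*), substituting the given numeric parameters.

dq_C2/dt = E_Se1/6 - q_C1/18 - q_C2/12

b5 |J2  (Se1 (Se) sets effort on bond)
b3 |J3  (C1 outputs effort q/C1)
b1 |J2  (common-e at J3 fixed by 3)
b0 |J1  (J2 needs exactly one f-in)
b4 |J1  (C2 integral (e out))
b2 |R1  (J1: last free bond brings flow in)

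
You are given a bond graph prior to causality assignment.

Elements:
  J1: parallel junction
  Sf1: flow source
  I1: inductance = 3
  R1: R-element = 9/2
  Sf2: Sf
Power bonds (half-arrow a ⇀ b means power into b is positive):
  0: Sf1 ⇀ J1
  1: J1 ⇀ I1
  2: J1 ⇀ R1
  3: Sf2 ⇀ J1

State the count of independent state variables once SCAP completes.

1  (I1 all integral)

β0 |Sf1  (Sf1: flow source, stroke at near end)
β3 |Sf2  (Sf2 fixes flow; stroke at Sf2)
β1 |I1  (I1 outputs flow p/I1)
β2 |J1  (J1: last free bond brings effort in)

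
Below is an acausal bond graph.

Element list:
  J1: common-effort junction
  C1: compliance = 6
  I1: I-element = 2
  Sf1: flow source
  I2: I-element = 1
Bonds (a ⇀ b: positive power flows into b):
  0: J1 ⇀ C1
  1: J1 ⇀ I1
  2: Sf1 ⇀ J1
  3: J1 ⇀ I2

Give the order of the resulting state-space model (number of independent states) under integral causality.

3  (C1, I1, I2 all integral)

#2 |Sf1  (Sf1: flow source, stroke at near end)
#0 |J1  (C1 integral (e out))
#1 |I1  (J1 effort already set via bond 0)
#3 |I2  (common-e at J1 fixed by 0)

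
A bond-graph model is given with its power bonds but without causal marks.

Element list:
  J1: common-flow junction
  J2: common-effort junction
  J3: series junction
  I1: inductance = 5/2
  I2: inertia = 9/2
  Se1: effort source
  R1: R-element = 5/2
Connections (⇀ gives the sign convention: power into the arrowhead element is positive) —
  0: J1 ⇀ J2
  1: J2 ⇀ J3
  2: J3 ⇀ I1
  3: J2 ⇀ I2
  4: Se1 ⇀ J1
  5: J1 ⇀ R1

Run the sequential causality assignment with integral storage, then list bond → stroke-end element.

β4 →J1  (Se1 (Se) sets effort on bond)
β2 →I1  (I1 integral (f out))
β1 →J3  (J3: bond 2 brought flow, rest push out)
β3 →I2  (I2 integral (f out))
β0 →J2  (J2 needs exactly one e-in)
β5 →J1  (1-jn J1 has f-setter on 0)

β0 stroke→J2
β1 stroke→J3
β2 stroke→I1
β3 stroke→I2
β4 stroke→J1
β5 stroke→J1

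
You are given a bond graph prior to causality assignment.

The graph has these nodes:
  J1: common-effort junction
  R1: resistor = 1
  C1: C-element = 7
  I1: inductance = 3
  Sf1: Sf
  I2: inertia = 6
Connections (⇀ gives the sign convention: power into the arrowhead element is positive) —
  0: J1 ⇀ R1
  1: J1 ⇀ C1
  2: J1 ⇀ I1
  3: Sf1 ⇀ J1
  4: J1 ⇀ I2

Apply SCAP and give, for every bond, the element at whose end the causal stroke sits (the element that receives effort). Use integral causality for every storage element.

b3 stroke→Sf1  (Sf1 (Sf) sets flow on bond)
b1 stroke→J1  (prefer integral on C1)
b0 stroke→R1  (0-jn J1 has e-setter on 1)
b2 stroke→I1  (common-e at J1 fixed by 1)
b4 stroke→I2  (common-e at J1 fixed by 1)

β0 stroke→R1
β1 stroke→J1
β2 stroke→I1
β3 stroke→Sf1
β4 stroke→I2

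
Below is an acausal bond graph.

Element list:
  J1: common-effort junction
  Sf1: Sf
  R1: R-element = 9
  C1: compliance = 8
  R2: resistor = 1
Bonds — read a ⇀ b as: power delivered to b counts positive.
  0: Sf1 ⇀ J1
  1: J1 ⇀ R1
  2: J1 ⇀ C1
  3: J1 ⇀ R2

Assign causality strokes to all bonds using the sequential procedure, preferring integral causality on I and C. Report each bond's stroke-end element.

bond 0 →Sf1
bond 1 →R1
bond 2 →J1
bond 3 →R2

b0 →Sf1  (Sf1: flow source, stroke at near end)
b2 →J1  (C1 outputs effort q/C1)
b1 →R1  (J1: bond 2 brought effort, rest push out)
b3 →R2  (J1: bond 2 brought effort, rest push out)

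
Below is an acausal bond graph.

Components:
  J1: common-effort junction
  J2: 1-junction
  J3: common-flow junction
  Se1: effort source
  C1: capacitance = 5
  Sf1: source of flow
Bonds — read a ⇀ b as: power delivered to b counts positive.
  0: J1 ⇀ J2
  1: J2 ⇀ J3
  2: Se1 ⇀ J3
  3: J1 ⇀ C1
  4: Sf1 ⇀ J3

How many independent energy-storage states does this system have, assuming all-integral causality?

β2 |J3  (Se1 fixes effort; stroke away)
β4 |Sf1  (Sf1: flow source, stroke at near end)
β1 |J3  (J3: bond 4 brought flow, rest push out)
β0 |J2  (1-jn J2 has f-setter on 1)
β3 |J1  (only one effort-in slot at J1)

1  (C1 all integral)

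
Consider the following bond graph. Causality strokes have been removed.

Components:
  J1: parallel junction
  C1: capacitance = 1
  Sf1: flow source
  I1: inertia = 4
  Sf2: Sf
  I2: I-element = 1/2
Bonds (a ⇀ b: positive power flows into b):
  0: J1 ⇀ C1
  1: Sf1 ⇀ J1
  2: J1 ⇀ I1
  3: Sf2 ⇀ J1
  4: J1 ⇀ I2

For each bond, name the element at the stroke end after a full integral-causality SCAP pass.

bond 1 |Sf1  (Sf1 (Sf) sets flow on bond)
bond 3 |Sf2  (Sf2 (Sf) sets flow on bond)
bond 0 |J1  (C1 integral (e out))
bond 2 |I1  (J1: bond 0 brought effort, rest push out)
bond 4 |I2  (0-jn J1 has e-setter on 0)

#0 stroke at J1
#1 stroke at Sf1
#2 stroke at I1
#3 stroke at Sf2
#4 stroke at I2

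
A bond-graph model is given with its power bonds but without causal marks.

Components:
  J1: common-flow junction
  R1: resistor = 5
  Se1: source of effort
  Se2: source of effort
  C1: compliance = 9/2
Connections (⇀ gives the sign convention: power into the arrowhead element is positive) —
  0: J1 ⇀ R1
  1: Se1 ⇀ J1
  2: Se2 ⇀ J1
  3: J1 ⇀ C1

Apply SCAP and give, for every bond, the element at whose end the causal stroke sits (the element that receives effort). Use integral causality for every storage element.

β1 |J1  (Se1 fixes effort; stroke away)
β2 |J1  (Se2 fixes effort; stroke away)
β3 |J1  (C1 outputs effort q/C1)
β0 |R1  (J1: last free bond brings flow in)

bond 0 stroke→R1
bond 1 stroke→J1
bond 2 stroke→J1
bond 3 stroke→J1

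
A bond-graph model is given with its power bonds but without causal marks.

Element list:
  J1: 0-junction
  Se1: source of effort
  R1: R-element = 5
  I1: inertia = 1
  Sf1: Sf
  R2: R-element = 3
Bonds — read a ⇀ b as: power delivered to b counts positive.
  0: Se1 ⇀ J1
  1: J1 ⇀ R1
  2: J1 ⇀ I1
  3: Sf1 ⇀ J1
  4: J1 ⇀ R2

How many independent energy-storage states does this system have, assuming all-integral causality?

#0 stroke at J1  (Se1 (Se) sets effort on bond)
#3 stroke at Sf1  (Sf1 (Sf) sets flow on bond)
#1 stroke at R1  (0-jn J1 has e-setter on 0)
#2 stroke at I1  (0-jn J1 has e-setter on 0)
#4 stroke at R2  (common-e at J1 fixed by 0)

1  (I1 all integral)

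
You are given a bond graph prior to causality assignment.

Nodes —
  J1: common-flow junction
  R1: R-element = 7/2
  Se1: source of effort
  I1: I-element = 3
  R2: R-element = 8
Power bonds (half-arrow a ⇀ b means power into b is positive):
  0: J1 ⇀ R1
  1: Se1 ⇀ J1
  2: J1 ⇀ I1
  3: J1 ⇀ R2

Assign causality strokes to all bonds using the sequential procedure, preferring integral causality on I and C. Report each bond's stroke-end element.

β1 →J1  (Se1 (Se) sets effort on bond)
β2 →I1  (I1 outputs flow p/I1)
β0 →J1  (1-jn J1 has f-setter on 2)
β3 →J1  (J1 flow already set via bond 2)

bond 0 stroke→J1
bond 1 stroke→J1
bond 2 stroke→I1
bond 3 stroke→J1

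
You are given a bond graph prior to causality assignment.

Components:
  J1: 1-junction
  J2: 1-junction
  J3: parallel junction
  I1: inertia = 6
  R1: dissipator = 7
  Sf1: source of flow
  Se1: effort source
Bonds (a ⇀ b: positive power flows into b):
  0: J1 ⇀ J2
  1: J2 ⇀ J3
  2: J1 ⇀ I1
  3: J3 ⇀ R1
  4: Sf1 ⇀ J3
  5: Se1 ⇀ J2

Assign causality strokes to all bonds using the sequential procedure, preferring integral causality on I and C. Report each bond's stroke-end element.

β0 stroke at J1
β1 stroke at J2
β2 stroke at I1
β3 stroke at J3
β4 stroke at Sf1
β5 stroke at J2

bond 4 stroke→Sf1  (Sf1 fixes flow; stroke at Sf1)
bond 5 stroke→J2  (source Se1 imposes e)
bond 2 stroke→I1  (I1 outputs flow p/I1)
bond 0 stroke→J1  (J1: bond 2 brought flow, rest push out)
bond 1 stroke→J2  (J2 flow already set via bond 0)
bond 3 stroke→J3  (J3 needs exactly one e-in)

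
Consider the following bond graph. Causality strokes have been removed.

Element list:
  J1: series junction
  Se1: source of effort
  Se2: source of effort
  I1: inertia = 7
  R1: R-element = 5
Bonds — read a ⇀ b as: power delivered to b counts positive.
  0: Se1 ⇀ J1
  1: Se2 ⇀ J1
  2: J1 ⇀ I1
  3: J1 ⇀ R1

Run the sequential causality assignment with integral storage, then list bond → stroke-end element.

#0 stroke→J1
#1 stroke→J1
#2 stroke→I1
#3 stroke→J1

b0 stroke at J1  (Se1: effort source, stroke at far end)
b1 stroke at J1  (source Se2 imposes e)
b2 stroke at I1  (I1 outputs flow p/I1)
b3 stroke at J1  (common-f at J1 fixed by 2)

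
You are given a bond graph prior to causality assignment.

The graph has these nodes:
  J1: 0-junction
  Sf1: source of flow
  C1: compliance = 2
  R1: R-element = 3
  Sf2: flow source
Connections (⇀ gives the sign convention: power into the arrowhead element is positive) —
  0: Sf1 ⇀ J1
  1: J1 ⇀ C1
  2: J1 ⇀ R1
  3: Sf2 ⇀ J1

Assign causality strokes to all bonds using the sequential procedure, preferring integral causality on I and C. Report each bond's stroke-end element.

β0 stroke→Sf1  (Sf1 (Sf) sets flow on bond)
β3 stroke→Sf2  (Sf2 fixes flow; stroke at Sf2)
β1 stroke→J1  (C1 integral (e out))
β2 stroke→R1  (J1: bond 1 brought effort, rest push out)

b0 |Sf1
b1 |J1
b2 |R1
b3 |Sf2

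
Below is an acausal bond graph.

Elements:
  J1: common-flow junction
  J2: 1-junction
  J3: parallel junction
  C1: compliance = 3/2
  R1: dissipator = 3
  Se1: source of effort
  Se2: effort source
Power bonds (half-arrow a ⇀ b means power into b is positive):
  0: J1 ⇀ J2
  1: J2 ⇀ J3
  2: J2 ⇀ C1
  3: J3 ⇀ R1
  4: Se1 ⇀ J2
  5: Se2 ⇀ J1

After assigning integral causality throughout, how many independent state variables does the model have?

1  (C1 all integral)

β4 stroke→J2  (source Se1 imposes e)
β5 stroke→J1  (source Se2 imposes e)
β0 stroke→J2  (J1 needs exactly one f-in)
β2 stroke→J2  (C1: C, integral causality)
β1 stroke→J3  (only one flow-in slot at J2)
β3 stroke→R1  (0-jn J3 has e-setter on 1)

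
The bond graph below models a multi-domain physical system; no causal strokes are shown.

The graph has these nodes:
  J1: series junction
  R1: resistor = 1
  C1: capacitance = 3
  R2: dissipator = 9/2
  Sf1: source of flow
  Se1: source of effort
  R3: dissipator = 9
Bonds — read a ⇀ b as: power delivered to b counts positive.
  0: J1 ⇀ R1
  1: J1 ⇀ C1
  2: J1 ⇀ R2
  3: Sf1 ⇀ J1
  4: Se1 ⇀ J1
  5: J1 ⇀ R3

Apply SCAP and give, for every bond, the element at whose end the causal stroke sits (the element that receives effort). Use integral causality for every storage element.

β0 |J1
β1 |J1
β2 |J1
β3 |Sf1
β4 |J1
β5 |J1

b3 stroke→Sf1  (Sf1: flow source, stroke at near end)
b4 stroke→J1  (Se1 (Se) sets effort on bond)
b0 stroke→J1  (J1: bond 3 brought flow, rest push out)
b1 stroke→J1  (common-f at J1 fixed by 3)
b2 stroke→J1  (J1: bond 3 brought flow, rest push out)
b5 stroke→J1  (J1 flow already set via bond 3)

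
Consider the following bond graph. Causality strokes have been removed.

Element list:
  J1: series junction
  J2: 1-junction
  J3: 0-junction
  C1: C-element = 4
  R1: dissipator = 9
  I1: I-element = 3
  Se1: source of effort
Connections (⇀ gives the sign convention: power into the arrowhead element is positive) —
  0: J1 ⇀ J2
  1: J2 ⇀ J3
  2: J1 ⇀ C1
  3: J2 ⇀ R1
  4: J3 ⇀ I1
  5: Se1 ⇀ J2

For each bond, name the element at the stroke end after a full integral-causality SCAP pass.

#5 →J2  (Se1 (Se) sets effort on bond)
#2 →J1  (C1 integral (e out))
#0 →J2  (J1: last free bond brings flow in)
#4 →I1  (I1: I, integral causality)
#1 →J3  (J3 needs exactly one e-in)
#3 →J2  (J2: bond 1 brought flow, rest push out)

β0 →J2
β1 →J3
β2 →J1
β3 →J2
β4 →I1
β5 →J2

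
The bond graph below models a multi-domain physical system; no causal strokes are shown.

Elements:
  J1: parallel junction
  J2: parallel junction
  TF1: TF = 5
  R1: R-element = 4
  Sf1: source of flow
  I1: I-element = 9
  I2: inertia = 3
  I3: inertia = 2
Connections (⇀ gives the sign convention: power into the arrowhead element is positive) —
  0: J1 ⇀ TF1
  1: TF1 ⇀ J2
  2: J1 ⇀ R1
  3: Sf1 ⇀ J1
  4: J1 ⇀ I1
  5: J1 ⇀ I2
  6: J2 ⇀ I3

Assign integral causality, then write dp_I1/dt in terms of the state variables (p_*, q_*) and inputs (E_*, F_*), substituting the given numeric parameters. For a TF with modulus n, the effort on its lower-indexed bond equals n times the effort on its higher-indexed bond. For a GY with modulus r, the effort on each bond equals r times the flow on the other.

dp_I1/dt = 4*F_Sf1 - 4*p_I1/9 - 4*p_I2/3 - 2*p_I3/5

#3 stroke→Sf1  (Sf1 (Sf) sets flow on bond)
#4 stroke→I1  (I1: I, integral causality)
#5 stroke→I2  (I2 outputs flow p/I2)
#6 stroke→I3  (I3: I, integral causality)
#1 stroke→J2  (closing 0-jn rule on J2)
#0 stroke→TF1  (TF1: transformer flips bond 1)
#2 stroke→J1  (only one effort-in slot at J1)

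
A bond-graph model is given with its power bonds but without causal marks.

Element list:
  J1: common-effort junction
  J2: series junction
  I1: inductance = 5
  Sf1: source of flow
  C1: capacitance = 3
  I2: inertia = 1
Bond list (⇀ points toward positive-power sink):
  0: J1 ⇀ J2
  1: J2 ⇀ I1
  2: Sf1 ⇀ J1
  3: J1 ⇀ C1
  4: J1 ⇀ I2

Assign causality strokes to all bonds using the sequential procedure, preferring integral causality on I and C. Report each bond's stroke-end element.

β2 |Sf1  (source Sf1 imposes f)
β1 |I1  (prefer integral on I1)
β0 |J2  (J2: bond 1 brought flow, rest push out)
β3 |J1  (C1 outputs effort q/C1)
β4 |I2  (J1 effort already set via bond 3)

bond 0 stroke at J2
bond 1 stroke at I1
bond 2 stroke at Sf1
bond 3 stroke at J1
bond 4 stroke at I2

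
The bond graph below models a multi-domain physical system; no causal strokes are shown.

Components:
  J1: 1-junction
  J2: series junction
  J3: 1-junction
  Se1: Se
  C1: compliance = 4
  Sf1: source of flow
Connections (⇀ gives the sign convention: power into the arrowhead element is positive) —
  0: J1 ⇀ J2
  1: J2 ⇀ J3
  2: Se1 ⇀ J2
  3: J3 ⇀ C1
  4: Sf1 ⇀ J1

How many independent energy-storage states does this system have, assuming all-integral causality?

1  (C1 all integral)

#2 →J2  (Se1: effort source, stroke at far end)
#4 →Sf1  (Sf1 (Sf) sets flow on bond)
#0 →J1  (1-jn J1 has f-setter on 4)
#1 →J2  (J2 flow already set via bond 0)
#3 →J3  (J3: bond 1 brought flow, rest push out)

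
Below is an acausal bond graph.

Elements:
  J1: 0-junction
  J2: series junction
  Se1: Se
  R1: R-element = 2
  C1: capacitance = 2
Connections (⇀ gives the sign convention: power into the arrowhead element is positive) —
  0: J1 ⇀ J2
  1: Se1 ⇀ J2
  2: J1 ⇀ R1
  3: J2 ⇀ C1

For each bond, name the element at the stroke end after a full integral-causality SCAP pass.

b1 stroke at J2  (Se1 (Se) sets effort on bond)
b3 stroke at J2  (C1: C, integral causality)
b0 stroke at J1  (J2: last free bond brings flow in)
b2 stroke at R1  (J1: bond 0 brought effort, rest push out)

b0 |J1
b1 |J2
b2 |R1
b3 |J2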